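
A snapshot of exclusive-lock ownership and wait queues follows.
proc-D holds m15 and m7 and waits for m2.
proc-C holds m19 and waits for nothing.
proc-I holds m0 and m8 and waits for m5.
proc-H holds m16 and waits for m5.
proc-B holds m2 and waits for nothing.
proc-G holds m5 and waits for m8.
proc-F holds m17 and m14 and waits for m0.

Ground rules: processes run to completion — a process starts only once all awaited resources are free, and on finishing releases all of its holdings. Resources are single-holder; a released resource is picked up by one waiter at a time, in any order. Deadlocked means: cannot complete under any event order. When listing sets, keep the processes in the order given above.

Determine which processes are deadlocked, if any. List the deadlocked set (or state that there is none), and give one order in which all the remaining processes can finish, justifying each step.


Deadlocked set: proc-I, proc-H, proc-G and proc-F.
Key observation: the cycle proc-I -> proc-G -> proc-I can never break — each member waits on the next; proc-H and proc-F wait into the deadlock from upstream.
The rest can finish in the order proc-C, proc-B, proc-D.
Step-by-step check:
  run proc-C (it waits on nothing); releases m19
  run proc-B (it waits on nothing); releases m2
  proc-D: everything it awaited (m2) is free; runs, freeing m15 and m7


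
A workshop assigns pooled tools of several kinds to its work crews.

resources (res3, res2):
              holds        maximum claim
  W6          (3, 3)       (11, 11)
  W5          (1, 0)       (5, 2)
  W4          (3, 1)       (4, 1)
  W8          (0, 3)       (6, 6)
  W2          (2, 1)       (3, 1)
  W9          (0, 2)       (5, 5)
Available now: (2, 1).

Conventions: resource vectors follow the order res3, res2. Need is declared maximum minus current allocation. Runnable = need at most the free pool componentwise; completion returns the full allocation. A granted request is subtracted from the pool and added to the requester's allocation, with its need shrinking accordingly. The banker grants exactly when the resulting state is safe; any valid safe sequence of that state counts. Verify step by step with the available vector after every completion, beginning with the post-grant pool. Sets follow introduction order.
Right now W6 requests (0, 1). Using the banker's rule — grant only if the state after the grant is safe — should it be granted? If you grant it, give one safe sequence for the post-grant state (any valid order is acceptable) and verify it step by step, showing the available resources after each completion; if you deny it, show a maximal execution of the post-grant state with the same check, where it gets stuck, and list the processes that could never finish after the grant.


DENY — the pretend-granted state is unsafe.
Key observation: no order helps: past W2, W4, W5, the free pool tops out at (8, 2), below what each blocked process needs in res2.
Pretend the grant happened; the run W2, W4, W5 goes as far as possible. Walking it through:
  pool = (2, 0)
  run W2 (needs (1, 0), free (2, 0)); after release of (2, 1) the pool is (4, 1)
  run W4 (needs (1, 0), free (4, 1)); after release of (3, 1) the pool is (7, 2)
  run W5 (needs (4, 2), free (7, 2)); after release of (1, 0) the pool is (8, 2)
  W6 cannot run: need (8, 7) vs free (8, 2) (insufficient res2)
  W8 cannot run: need (6, 3) vs free (8, 2) (insufficient res2)
  W9 cannot run: need (5, 3) vs free (8, 2) (insufficient res2)
Post-grant, the permanently blocked set is W6, W8 and W9.


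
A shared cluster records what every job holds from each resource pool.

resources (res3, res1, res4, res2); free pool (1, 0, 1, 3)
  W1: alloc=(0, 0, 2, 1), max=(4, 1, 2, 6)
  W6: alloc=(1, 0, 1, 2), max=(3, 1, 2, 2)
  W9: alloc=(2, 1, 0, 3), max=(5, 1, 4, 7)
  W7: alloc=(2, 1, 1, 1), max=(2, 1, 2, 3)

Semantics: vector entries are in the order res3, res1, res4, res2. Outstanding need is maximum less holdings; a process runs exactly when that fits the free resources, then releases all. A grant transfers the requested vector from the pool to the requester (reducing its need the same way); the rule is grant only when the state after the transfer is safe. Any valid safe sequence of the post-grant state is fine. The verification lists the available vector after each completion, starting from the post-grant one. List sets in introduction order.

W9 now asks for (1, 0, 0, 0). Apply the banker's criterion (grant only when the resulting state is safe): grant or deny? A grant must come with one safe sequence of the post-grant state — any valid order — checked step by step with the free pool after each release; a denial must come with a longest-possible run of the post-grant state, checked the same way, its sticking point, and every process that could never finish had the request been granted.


DENY. Granting would leave the state unsafe.
Key observation: after W7, W6 the pool peaks at (3, 1, 3, 6), and each blocked process is short somewhere: W1 on res3; W9 on res4.
After a pretend grant, a maximal execution: W7, W6 — then nothing else fits. Verifying each step:
  pool = (0, 0, 1, 3)
  W7: need (0, 0, 1, 2) fits (0, 0, 1, 3); releases (2, 1, 1, 1), pool now (2, 1, 2, 4)
  W6: need (2, 1, 1, 0) fits (2, 1, 2, 4); releases (1, 0, 1, 2), pool now (3, 1, 3, 6)
  W1 cannot run: need (4, 1, 0, 5) vs free (3, 1, 3, 6) (insufficient res3)
  W9 cannot run: need (2, 0, 4, 4) vs free (3, 1, 3, 6) (insufficient res4)
Processes that could never finish after the grant: W1 and W9.


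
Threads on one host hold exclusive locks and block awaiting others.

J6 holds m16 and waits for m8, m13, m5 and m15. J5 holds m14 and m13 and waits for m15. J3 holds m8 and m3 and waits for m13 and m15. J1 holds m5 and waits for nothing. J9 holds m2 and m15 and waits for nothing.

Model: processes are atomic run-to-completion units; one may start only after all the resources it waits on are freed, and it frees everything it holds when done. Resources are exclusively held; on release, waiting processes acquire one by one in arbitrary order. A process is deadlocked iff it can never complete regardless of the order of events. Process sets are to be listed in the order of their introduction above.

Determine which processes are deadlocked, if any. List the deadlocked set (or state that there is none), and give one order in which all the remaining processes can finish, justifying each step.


Nothing here is deadlocked.
Key observation: the wait graph is acyclic; completion cascades from the unblocked processes through everyone else.
The rest can finish in the order J1, J9, J5, J3, J6.
Step-by-step check:
  J1: no waits; runs immediately, freeing m5
  J9: no waits; runs immediately, freeing m2 and m15
  J5 waits on m15 — all released -> runs and releases m14 and m13
  J3 waits on m13 and m15 — all released -> runs and releases m8 and m3
  J6 waits on m8, m13, m5 and m15 — all released -> runs and releases m16


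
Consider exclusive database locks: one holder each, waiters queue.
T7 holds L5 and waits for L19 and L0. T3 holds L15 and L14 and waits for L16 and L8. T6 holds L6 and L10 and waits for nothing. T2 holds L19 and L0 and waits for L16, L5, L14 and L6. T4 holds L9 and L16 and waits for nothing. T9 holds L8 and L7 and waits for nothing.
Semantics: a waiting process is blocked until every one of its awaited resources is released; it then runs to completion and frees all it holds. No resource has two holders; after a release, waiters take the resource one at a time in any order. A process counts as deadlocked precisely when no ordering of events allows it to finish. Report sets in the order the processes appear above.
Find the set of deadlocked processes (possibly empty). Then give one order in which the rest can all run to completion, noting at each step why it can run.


Deadlocked: T7 and T2.
Key observation: the cycle T7 -> T2 -> T7 can never break — each member waits on the next; no other process is dragged down with it.
One completion order for the rest: T4, T6, T9, T3.
Verifying each step:
  T4: no waits; runs immediately, freeing L9 and L16
  T6: no waits; runs immediately, freeing L6 and L10
  T9: no waits; runs immediately, freeing L8 and L7
  T3: everything it awaited (L16 and L8) is free; runs, freeing L15 and L14


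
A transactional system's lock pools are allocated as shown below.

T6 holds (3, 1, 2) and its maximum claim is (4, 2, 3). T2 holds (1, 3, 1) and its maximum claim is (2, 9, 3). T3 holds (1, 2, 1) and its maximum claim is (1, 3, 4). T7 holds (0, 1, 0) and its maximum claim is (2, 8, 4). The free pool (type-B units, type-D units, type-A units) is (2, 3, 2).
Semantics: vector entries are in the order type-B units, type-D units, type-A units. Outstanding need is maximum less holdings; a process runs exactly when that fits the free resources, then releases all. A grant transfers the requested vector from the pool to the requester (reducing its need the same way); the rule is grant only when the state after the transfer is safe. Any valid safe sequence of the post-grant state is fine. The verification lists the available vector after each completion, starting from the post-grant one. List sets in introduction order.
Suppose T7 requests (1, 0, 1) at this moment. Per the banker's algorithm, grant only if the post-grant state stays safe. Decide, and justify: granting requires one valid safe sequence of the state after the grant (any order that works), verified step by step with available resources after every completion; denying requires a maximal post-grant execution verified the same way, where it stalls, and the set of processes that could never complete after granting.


GRANT: granting preserves safety; a valid post-grant sequence is T6, T3, T2, T7.
Key observation: the transfer keeps a workable pool ((1, 3, 1)); T6 starts the safe sequence.
Check on the post-grant state, step by step:
  pool = (1, 3, 1)
  T6 needs (1, 1, 1) <= (1, 3, 1) -> finishes; pool += (3, 1, 2) = (4, 4, 3)
  T3 needs (0, 1, 3) <= (4, 4, 3) -> finishes; pool += (1, 2, 1) = (5, 6, 4)
  T2 needs (1, 6, 2) <= (5, 6, 4) -> finishes; pool += (1, 3, 1) = (6, 9, 5)
  T7 needs (1, 7, 3) <= (6, 9, 5) -> finishes; pool += (1, 1, 1) = (7, 10, 6)


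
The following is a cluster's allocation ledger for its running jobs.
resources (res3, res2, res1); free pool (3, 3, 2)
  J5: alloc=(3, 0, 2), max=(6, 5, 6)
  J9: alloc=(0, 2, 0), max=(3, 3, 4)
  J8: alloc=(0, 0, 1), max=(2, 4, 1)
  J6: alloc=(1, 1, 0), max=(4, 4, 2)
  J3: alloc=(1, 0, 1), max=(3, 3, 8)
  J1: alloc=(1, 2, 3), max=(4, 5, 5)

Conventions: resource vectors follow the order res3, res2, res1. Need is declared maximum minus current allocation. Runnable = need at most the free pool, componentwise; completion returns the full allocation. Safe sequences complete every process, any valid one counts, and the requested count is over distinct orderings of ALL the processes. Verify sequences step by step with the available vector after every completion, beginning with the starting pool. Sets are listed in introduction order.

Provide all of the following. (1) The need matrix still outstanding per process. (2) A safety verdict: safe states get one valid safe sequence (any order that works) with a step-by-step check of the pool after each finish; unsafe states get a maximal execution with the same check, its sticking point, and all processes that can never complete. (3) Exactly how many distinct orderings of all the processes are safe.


(1) Outstanding need per process (order res3, res2, res1):
  J5: (3, 5, 4)
  J9: (3, 1, 4)
  J8: (2, 4, 0)
  J6: (3, 3, 2)
  J3: (2, 3, 7)
  J1: (3, 3, 2)
(2) SAFE — a valid safe sequence is J1, J8, J5, J6, J9, J3.
Key observation: J1 is the earliest step where a requested resource binds exactly: need (3, 3, 2), pool (3, 3, 2) at its turn.
Step-by-step check:
  pool = (3, 3, 2)
  J1: need (3, 3, 2) fits (3, 3, 2); releases (1, 2, 3), pool now (4, 5, 5)
  J8: need (2, 4, 0) fits (4, 5, 5); releases (0, 0, 1), pool now (4, 5, 6)
  J5: need (3, 5, 4) fits (4, 5, 6); releases (3, 0, 2), pool now (7, 5, 8)
  J6: need (3, 3, 2) fits (7, 5, 8); releases (1, 1, 0), pool now (8, 6, 8)
  J9: need (3, 1, 4) fits (8, 6, 8); releases (0, 2, 0), pool now (8, 8, 8)
  J3: need (2, 3, 7) fits (8, 8, 8); releases (1, 0, 1), pool now (9, 8, 9)
(3) Exactly 75 of the possible complete orderings are safe sequences.


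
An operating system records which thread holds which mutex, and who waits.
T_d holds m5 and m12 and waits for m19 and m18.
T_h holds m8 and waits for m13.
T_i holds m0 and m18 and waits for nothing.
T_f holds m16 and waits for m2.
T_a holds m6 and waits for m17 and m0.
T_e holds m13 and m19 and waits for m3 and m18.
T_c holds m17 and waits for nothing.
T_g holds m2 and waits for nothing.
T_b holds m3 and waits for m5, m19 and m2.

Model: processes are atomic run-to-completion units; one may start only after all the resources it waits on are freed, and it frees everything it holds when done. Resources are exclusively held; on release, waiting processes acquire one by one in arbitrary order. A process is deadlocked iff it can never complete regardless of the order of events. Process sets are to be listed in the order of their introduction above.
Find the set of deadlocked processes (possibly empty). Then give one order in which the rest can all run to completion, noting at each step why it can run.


Deadlocked: T_d, T_h, T_e and T_b.
Key observation: along T_d -> T_e -> T_b -> T_d, each member waits on what the next one holds — a deadlock; T_h waits into the deadlock from upstream.
The rest can finish in the order T_g, T_i, T_c, T_f, T_a.
Step-by-step check:
  T_g: no waits; runs immediately, freeing m2
  T_i: no waits; runs immediately, freeing m0 and m18
  T_c: no waits; runs immediately, freeing m17
  T_f waits on m2 — all released -> runs and releases m16
  T_a waits on m17 and m0 — all released -> runs and releases m6


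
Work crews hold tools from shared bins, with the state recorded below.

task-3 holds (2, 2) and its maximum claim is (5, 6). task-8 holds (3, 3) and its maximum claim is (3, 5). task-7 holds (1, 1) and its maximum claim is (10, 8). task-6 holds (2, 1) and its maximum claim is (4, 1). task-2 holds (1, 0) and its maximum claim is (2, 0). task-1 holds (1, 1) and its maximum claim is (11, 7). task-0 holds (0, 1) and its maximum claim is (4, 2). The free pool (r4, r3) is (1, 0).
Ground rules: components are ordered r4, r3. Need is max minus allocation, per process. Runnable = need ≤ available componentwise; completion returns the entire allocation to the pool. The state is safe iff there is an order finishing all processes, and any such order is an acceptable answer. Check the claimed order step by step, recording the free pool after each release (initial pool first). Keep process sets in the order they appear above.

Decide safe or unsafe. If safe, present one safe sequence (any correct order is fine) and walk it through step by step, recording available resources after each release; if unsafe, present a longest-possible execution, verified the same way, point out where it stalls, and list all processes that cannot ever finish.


SAFE — a valid safe sequence is task-2, task-6, task-0, task-8, task-3, task-7, task-1.
Key observation: at task-2 the run first touches a limit — (1, 0) against (1, 0), exact on a resource it actually requests.
Verifying each step:
  pool = (1, 0)
  task-2 needs (1, 0) <= (1, 0) -> finishes; pool += (1, 0) = (2, 0)
  task-6 needs (2, 0) <= (2, 0) -> finishes; pool += (2, 1) = (4, 1)
  task-0 needs (4, 1) <= (4, 1) -> finishes; pool += (0, 1) = (4, 2)
  task-8 needs (0, 2) <= (4, 2) -> finishes; pool += (3, 3) = (7, 5)
  task-3 needs (3, 4) <= (7, 5) -> finishes; pool += (2, 2) = (9, 7)
  task-7 needs (9, 7) <= (9, 7) -> finishes; pool += (1, 1) = (10, 8)
  task-1 needs (10, 6) <= (10, 8) -> finishes; pool += (1, 1) = (11, 9)


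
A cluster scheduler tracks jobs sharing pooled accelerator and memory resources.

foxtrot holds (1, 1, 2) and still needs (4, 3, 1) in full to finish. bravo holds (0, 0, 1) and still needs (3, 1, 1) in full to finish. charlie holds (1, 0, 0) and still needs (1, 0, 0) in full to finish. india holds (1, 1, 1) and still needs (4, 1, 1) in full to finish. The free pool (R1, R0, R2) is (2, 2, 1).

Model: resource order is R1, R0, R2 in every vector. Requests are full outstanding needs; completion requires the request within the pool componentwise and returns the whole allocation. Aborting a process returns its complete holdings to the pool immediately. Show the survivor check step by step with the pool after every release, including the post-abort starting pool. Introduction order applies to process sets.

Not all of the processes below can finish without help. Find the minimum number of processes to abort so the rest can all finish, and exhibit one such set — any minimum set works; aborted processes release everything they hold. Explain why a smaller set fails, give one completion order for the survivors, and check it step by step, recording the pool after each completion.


The answer: abort foxtrot.
Key observation: india had no path to completion before; after the abort of foxtrot ((1, 1, 2) returned), step 3 is where it fits.
No smaller set exists: with zero aborts the deadlock remains.
One survivor order: charlie, bravo, india. Walking it through (post-abort pool first):
  pool = (3, 3, 3)
  run charlie (needs (1, 0, 0), free (3, 3, 3)); after release of (1, 0, 0) the pool is (4, 3, 3)
  run bravo (needs (3, 1, 1), free (4, 3, 3)); after release of (0, 0, 1) the pool is (4, 3, 4)
  run india (needs (4, 1, 1), free (4, 3, 4)); after release of (1, 1, 1) the pool is (5, 4, 5)


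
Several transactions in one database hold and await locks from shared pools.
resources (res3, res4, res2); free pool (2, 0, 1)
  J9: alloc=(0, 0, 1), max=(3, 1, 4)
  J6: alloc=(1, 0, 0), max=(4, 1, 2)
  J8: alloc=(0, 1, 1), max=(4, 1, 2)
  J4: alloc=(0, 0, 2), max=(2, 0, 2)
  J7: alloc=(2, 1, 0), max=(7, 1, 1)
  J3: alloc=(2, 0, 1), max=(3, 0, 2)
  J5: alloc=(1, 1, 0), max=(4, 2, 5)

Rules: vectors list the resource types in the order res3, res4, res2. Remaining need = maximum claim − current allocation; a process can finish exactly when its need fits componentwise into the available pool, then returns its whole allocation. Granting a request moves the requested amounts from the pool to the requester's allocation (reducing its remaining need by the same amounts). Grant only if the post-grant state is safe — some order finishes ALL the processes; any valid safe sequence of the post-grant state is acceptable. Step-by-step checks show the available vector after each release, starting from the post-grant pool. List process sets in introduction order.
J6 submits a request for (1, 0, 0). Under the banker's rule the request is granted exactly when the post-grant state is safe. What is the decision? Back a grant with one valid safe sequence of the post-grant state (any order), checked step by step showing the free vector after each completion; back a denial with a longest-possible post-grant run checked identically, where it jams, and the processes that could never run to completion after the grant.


DENY. Granting would leave the state unsafe.
Key observation: after J3, J4 the pool peaks at (3, 0, 4), and each blocked process is short somewhere: J9 on res4; J6 on res4; J8 on res3; J7 on res3; J5 on res4, res2.
After a pretend grant, a maximal execution: J3, J4 — then nothing else fits. Step-by-step check:
  pool = (1, 0, 1)
  J3 needs (1, 0, 1) <= (1, 0, 1) -> finishes; pool += (2, 0, 1) = (3, 0, 2)
  J4 needs (2, 0, 0) <= (3, 0, 2) -> finishes; pool += (0, 0, 2) = (3, 0, 4)
  blocked: J9 wants (3, 1, 3), pool (3, 0, 4) — not enough res4
  blocked: J6 wants (2, 1, 2), pool (3, 0, 4) — not enough res4
  blocked: J8 wants (4, 0, 1), pool (3, 0, 4) — not enough res3
  blocked: J7 wants (5, 0, 1), pool (3, 0, 4) — not enough res3
  blocked: J5 wants (3, 1, 5), pool (3, 0, 4) — not enough res4 and res2
Post-grant, the permanently blocked set is J9, J6, J8, J7 and J5.


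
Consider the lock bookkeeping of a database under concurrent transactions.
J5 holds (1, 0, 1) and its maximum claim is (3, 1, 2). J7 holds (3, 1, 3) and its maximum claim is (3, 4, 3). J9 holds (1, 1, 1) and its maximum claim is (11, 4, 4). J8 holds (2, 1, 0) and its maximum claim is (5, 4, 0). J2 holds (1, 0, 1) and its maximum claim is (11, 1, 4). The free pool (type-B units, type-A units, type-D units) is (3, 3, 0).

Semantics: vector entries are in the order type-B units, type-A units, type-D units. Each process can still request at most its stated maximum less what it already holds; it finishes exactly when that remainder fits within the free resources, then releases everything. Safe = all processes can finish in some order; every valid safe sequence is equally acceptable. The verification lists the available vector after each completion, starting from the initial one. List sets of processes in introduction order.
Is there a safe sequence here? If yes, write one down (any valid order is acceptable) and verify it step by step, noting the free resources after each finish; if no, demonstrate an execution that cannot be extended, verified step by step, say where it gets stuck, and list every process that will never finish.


The state is UNSAFE.
Key observation: even finishing J7, J5, J8 leaves just (9, 5, 4) free — too little type-B units for any of the remaining processes.
Going as far as possible: J7, J5, J8; after that, nothing fits. Walking it through:
  pool = (3, 3, 0)
  J7: need (0, 3, 0) fits (3, 3, 0); releases (3, 1, 3), pool now (6, 4, 3)
  J5: need (2, 1, 1) fits (6, 4, 3); releases (1, 0, 1), pool now (7, 4, 4)
  J8: need (3, 3, 0) fits (7, 4, 4); releases (2, 1, 0), pool now (9, 5, 4)
  J9 still needs (10, 3, 3) but only (9, 5, 4) is free — short on type-B units
  J2 still needs (10, 1, 3) but only (9, 5, 4) is free — short on type-B units
Permanently blocked: J9 and J2.


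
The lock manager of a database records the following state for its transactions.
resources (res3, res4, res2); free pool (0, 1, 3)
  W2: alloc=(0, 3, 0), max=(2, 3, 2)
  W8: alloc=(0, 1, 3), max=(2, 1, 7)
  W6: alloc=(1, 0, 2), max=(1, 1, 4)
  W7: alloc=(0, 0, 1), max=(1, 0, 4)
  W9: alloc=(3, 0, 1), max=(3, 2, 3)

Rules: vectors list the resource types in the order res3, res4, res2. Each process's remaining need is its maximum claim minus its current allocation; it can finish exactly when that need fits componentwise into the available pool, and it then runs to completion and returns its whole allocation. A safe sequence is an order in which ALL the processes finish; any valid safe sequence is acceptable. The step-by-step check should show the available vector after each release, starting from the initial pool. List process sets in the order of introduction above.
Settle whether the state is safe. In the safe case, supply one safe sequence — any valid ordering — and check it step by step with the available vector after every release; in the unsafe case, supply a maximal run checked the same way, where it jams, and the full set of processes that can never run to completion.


UNSAFE — no complete ordering exists.
Key observation: after W6, W7 the pool peaks at (1, 1, 6), and each blocked process is short somewhere: W2 on res3; W8 on res3; W9 on res4.
The run W6, W7 cannot be extended any further. Verifying each step:
  pool = (0, 1, 3)
  W6 needs (0, 1, 2) <= (0, 1, 3) -> finishes; pool += (1, 0, 2) = (1, 1, 5)
  W7 needs (1, 0, 3) <= (1, 1, 5) -> finishes; pool += (0, 0, 1) = (1, 1, 6)
  W2 cannot run: need (2, 0, 2) vs free (1, 1, 6) (insufficient res3)
  W8 cannot run: need (2, 0, 4) vs free (1, 1, 6) (insufficient res3)
  W9 cannot run: need (0, 2, 2) vs free (1, 1, 6) (insufficient res4)
Processes that can never finish: W2, W8 and W9.


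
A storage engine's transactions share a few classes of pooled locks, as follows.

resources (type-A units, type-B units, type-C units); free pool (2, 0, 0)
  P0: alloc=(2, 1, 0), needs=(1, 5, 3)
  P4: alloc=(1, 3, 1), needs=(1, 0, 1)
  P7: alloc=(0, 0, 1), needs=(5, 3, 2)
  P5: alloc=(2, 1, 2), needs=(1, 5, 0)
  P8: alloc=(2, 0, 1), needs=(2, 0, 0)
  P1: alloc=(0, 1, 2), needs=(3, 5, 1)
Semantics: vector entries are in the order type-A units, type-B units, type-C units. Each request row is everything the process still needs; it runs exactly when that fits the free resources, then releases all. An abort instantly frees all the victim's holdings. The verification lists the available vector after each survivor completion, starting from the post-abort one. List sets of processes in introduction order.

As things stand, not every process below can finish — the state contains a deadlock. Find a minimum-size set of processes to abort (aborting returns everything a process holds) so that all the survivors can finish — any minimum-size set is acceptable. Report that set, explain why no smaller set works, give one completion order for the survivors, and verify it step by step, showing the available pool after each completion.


Minimum abort set: P0 and P5.
Key observation: aborting P0 and P5 returns (4, 2, 2), and P1 — hopeless before — runs at step 3 with the returned capacity in the pool.
Why nothing smaller works — every single abort fails: P0 alone leaves P5 blocked (short on type-B units); P4 alone leaves P0 blocked (short on type-B units); P7 alone leaves P0 blocked (short on type-B units); P5 alone leaves P0 blocked (short on type-B units); P8 alone leaves P0 blocked (short on type-B units); P1 alone leaves P0 blocked (short on type-B units).
Survivors finish in the order: P8, P4, P1, P7. Verifying each step (pool after the aborts first):
  pool = (6, 2, 2)
  run P8 (needs (2, 0, 0), free (6, 2, 2)); after release of (2, 0, 1) the pool is (8, 2, 3)
  run P4 (needs (1, 0, 1), free (8, 2, 3)); after release of (1, 3, 1) the pool is (9, 5, 4)
  run P1 (needs (3, 5, 1), free (9, 5, 4)); after release of (0, 1, 2) the pool is (9, 6, 6)
  run P7 (needs (5, 3, 2), free (9, 6, 6)); after release of (0, 0, 1) the pool is (9, 6, 7)


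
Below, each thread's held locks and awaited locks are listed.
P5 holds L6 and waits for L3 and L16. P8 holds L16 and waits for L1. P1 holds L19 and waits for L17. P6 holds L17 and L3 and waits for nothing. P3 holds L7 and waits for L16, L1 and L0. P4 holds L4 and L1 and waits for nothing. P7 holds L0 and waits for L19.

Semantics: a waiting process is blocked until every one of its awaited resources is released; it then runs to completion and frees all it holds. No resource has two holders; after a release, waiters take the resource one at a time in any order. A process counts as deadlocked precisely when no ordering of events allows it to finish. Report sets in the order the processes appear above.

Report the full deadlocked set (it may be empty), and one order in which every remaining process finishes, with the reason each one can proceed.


No process is deadlocked.
Key observation: the wait relation is loop-free; peeling off processes with no waits unwinds the whole state.
The rest can finish in the order P4, P6, P8, P1, P7, P5, P3.
Step-by-step check:
  P4 waits on nothing -> runs at once and releases L4 and L1
  P6 waits on nothing -> runs at once and releases L17 and L3
  P8 waits on L1 — all released -> runs and releases L16
  P1 waits on L17 — all released -> runs and releases L19
  P7 waits on L19 — all released -> runs and releases L0
  P5 waits on L3 and L16 — all released -> runs and releases L6
  P3 waits on L16, L1 and L0 — all released -> runs and releases L7


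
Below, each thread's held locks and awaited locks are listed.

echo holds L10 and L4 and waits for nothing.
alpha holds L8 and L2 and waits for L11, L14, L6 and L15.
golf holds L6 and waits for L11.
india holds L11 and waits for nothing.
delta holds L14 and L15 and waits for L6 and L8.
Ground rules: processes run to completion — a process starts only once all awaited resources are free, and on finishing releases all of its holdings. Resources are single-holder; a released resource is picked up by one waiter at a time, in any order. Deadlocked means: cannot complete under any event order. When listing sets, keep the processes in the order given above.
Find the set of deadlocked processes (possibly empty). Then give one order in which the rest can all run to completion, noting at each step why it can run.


The deadlocked set is alpha and delta.
Key observation: the knot is the closed ring of waits alpha -> delta -> alpha; no other process is dragged down with it.
A valid finishing order for the others: echo, india, golf.
Walking it through:
  run echo (it waits on nothing); releases L10 and L4
  run india (it waits on nothing); releases L11
  golf waits on L11 — all released -> runs and releases L6


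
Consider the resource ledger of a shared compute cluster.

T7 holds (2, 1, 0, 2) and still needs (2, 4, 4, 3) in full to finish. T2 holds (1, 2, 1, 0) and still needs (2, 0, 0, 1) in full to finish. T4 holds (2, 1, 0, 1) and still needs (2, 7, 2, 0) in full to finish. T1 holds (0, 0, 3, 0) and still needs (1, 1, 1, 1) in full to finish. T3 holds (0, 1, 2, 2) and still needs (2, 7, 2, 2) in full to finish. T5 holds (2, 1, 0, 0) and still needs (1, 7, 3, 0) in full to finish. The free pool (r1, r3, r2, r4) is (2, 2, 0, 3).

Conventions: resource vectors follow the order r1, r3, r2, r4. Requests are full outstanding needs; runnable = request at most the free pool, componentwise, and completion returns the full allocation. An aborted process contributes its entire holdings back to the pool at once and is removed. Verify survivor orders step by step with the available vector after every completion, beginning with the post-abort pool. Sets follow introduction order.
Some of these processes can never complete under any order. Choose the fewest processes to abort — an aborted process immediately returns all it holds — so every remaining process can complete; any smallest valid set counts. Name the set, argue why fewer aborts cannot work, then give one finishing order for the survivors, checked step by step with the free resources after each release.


Abort T3 and T5.
Key observation: the returned (2, 2, 2, 2) from T3 and T5 is what brings T4 — unrunnable before, under any order — into play at step 4.
No one abort is enough; case by case: T7 alone leaves T4 blocked (short on r3); T2 alone leaves T4 blocked (short on r3); T4 alone leaves T3 blocked (short on r3); T1 alone leaves T4 blocked (short on r3); T3 alone leaves T4 blocked (short on r3); T5 alone leaves T4 blocked (short on r3).
One survivor order: T1, T7, T2, T4. Check, step by step (post-abort pool first):
  pool = (4, 4, 2, 5)
  T1 needs (1, 1, 1, 1) <= (4, 4, 2, 5) -> finishes; pool += (0, 0, 3, 0) = (4, 4, 5, 5)
  T7 needs (2, 4, 4, 3) <= (4, 4, 5, 5) -> finishes; pool += (2, 1, 0, 2) = (6, 5, 5, 7)
  T2 needs (2, 0, 0, 1) <= (6, 5, 5, 7) -> finishes; pool += (1, 2, 1, 0) = (7, 7, 6, 7)
  T4 needs (2, 7, 2, 0) <= (7, 7, 6, 7) -> finishes; pool += (2, 1, 0, 1) = (9, 8, 6, 8)


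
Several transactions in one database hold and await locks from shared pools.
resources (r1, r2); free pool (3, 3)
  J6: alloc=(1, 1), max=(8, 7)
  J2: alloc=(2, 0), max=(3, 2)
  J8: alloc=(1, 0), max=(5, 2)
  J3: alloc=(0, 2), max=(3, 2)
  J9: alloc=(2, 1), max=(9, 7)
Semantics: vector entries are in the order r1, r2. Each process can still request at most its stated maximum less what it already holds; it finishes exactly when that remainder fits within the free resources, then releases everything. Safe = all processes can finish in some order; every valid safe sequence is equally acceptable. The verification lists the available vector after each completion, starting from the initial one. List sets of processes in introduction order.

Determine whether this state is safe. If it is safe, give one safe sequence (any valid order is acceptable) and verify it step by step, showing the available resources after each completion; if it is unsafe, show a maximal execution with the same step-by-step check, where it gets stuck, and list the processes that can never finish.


UNSAFE — no complete ordering exists.
Key observation: the wall is r1: completing J2, J3, J8 brings the pool only to (6, 5), and all the rest need more.
Going as far as possible: J2, J3, J8; after that, nothing fits. Verifying each step:
  pool = (3, 3)
  J2: need (1, 2) fits (3, 3); releases (2, 0), pool now (5, 3)
  J3: need (3, 0) fits (5, 3); releases (0, 2), pool now (5, 5)
  J8: need (4, 2) fits (5, 5); releases (1, 0), pool now (6, 5)
  J6 cannot run: need (7, 6) vs free (6, 5) (insufficient r1 and r2)
  J9 cannot run: need (7, 6) vs free (6, 5) (insufficient r1 and r2)
Processes that can never finish: J6 and J9.


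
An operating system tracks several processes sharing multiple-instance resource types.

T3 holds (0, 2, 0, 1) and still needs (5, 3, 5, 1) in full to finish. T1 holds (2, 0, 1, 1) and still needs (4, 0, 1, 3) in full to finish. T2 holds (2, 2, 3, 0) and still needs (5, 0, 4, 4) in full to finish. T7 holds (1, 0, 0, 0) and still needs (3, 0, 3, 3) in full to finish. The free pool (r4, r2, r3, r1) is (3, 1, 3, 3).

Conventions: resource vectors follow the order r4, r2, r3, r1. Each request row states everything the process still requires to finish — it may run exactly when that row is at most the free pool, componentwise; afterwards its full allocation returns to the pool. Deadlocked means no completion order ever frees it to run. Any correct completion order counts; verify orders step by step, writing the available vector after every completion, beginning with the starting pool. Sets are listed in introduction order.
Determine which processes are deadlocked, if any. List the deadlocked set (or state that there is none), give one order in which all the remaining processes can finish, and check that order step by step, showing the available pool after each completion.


Nothing here is deadlocked.
Key observation: starting with T7, each completion frees enough for the next — no one is permanently blocked.
The rest can finish in the order T7, T1, T2, T3. Step-by-step check:
  pool = (3, 1, 3, 3)
  T7: need (3, 0, 3, 3) fits (3, 1, 3, 3); releases (1, 0, 0, 0), pool now (4, 1, 3, 3)
  T1: need (4, 0, 1, 3) fits (4, 1, 3, 3); releases (2, 0, 1, 1), pool now (6, 1, 4, 4)
  T2: need (5, 0, 4, 4) fits (6, 1, 4, 4); releases (2, 2, 3, 0), pool now (8, 3, 7, 4)
  T3: need (5, 3, 5, 1) fits (8, 3, 7, 4); releases (0, 2, 0, 1), pool now (8, 5, 7, 5)


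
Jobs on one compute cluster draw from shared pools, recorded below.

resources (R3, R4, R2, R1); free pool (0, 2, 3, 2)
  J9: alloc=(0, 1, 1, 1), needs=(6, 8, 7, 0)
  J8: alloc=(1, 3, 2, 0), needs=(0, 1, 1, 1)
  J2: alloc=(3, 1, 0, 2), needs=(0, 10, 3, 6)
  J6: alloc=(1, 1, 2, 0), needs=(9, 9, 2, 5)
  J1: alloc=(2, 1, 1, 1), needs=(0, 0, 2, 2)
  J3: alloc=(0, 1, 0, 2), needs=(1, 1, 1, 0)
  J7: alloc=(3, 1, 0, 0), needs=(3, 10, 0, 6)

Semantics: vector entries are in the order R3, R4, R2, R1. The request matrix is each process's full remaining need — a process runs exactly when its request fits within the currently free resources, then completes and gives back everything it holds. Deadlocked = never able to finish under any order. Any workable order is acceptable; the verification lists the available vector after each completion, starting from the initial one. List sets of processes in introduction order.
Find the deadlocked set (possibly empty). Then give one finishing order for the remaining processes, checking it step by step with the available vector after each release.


Deadlocked: J9, J2, J6 and J7.
Key observation: J1, J3, J8 can finish, but then (3, 7, 6, 5) is all there is, and the blocked group's R4 demands exceed it.
One completion order for the rest: J1, J3, J8. Verifying each step:
  pool = (0, 2, 3, 2)
  run J1 (needs (0, 0, 2, 2), free (0, 2, 3, 2)); after release of (2, 1, 1, 1) the pool is (2, 3, 4, 3)
  run J3 (needs (1, 1, 1, 0), free (2, 3, 4, 3)); after release of (0, 1, 0, 2) the pool is (2, 4, 4, 5)
  run J8 (needs (0, 1, 1, 1), free (2, 4, 4, 5)); after release of (1, 3, 2, 0) the pool is (3, 7, 6, 5)
None of the blocked processes ever fits:
  J9 cannot run: need (6, 8, 7, 0) vs free (3, 7, 6, 5) (insufficient R3, R4 and R2)
  J2 cannot run: need (0, 10, 3, 6) vs free (3, 7, 6, 5) (insufficient R4 and R1)
  J6 cannot run: need (9, 9, 2, 5) vs free (3, 7, 6, 5) (insufficient R3 and R4)
  J7 cannot run: need (3, 10, 0, 6) vs free (3, 7, 6, 5) (insufficient R4 and R1)


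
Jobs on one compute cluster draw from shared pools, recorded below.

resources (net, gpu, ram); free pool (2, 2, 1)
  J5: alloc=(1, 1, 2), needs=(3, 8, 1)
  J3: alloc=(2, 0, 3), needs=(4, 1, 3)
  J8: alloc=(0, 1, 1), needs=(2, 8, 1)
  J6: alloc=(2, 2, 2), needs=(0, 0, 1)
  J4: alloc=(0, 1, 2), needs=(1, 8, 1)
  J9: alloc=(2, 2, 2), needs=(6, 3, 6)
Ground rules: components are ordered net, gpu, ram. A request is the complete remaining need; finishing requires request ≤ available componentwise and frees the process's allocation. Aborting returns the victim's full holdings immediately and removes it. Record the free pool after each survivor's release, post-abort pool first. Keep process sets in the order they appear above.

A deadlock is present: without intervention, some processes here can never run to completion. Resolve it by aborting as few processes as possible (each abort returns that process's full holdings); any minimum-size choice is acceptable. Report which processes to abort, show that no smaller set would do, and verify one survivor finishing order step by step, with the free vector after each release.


Minimum abort set: J5 and J8.
Key observation: the returned (1, 2, 3) from J5 and J8 is what brings J4 — unrunnable before, under any order — into play at step 4.
Minimality, checking each single-abort alternative: J5 alone leaves J8 blocked (short on gpu); J3 alone leaves J5 blocked (short on gpu); J8 alone leaves J5 blocked (short on gpu); J6 alone leaves J5 blocked (short on gpu); J4 alone leaves J5 blocked (short on gpu); J9 alone leaves J5 blocked (short on gpu).
Survivors finish in the order: J6, J3, J9, J4. Verifying each step (pool after the aborts first):
  pool = (3, 4, 4)
  J6 needs (0, 0, 1) <= (3, 4, 4) -> finishes; pool += (2, 2, 2) = (5, 6, 6)
  J3 needs (4, 1, 3) <= (5, 6, 6) -> finishes; pool += (2, 0, 3) = (7, 6, 9)
  J9 needs (6, 3, 6) <= (7, 6, 9) -> finishes; pool += (2, 2, 2) = (9, 8, 11)
  J4 needs (1, 8, 1) <= (9, 8, 11) -> finishes; pool += (0, 1, 2) = (9, 9, 13)


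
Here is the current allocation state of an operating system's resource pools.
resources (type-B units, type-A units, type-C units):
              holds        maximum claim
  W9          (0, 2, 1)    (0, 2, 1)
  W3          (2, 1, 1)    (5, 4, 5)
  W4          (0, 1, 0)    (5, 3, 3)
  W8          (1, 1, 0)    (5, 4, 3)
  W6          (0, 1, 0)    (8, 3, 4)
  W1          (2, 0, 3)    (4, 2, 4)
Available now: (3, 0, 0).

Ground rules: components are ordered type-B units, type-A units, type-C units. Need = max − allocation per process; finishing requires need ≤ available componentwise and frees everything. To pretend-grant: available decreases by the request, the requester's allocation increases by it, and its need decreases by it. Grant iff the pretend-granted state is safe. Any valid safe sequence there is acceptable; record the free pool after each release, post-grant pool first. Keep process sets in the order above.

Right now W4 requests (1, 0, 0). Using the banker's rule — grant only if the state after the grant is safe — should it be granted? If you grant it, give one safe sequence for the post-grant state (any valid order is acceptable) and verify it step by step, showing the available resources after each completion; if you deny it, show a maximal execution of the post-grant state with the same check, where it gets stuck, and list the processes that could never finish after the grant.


GRANT: granting preserves safety; a valid post-grant sequence is W9, W1, W4, W8, W3, W6.
Key observation: the transfer keeps a workable pool ((2, 0, 0)); W9 starts the safe sequence.
Step-by-step check of the post-grant state:
  pool = (2, 0, 0)
  run W9 (needs (0, 0, 0), free (2, 0, 0)); after release of (0, 2, 1) the pool is (2, 2, 1)
  run W1 (needs (2, 2, 1), free (2, 2, 1)); after release of (2, 0, 3) the pool is (4, 2, 4)
  run W4 (needs (4, 2, 3), free (4, 2, 4)); after release of (1, 1, 0) the pool is (5, 3, 4)
  run W8 (needs (4, 3, 3), free (5, 3, 4)); after release of (1, 1, 0) the pool is (6, 4, 4)
  run W3 (needs (3, 3, 4), free (6, 4, 4)); after release of (2, 1, 1) the pool is (8, 5, 5)
  run W6 (needs (8, 2, 4), free (8, 5, 5)); after release of (0, 1, 0) the pool is (8, 6, 5)
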